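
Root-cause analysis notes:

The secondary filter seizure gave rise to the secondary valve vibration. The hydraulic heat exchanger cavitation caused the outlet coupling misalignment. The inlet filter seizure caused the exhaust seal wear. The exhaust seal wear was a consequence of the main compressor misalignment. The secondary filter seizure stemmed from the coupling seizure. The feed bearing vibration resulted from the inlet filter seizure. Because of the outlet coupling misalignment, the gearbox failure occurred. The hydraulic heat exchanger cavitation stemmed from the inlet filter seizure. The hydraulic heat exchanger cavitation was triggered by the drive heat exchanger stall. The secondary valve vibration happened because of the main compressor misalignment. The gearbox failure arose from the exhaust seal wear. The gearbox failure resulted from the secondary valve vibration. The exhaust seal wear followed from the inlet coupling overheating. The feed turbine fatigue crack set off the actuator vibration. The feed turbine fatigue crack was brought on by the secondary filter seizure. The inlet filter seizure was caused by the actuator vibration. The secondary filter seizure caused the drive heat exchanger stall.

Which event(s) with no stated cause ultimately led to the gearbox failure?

Tracing upstream from the gearbox failure: the gearbox failure ← the secondary valve vibration ← the secondary filter seizure ← the coupling seizure.
A separate upstream branch: the gearbox failure ← the exhaust seal wear ← the inlet coupling overheating.
A separate upstream branch: the gearbox failure ← the secondary valve vibration ← the main compressor misalignment.
Each of those chain origins has no stated cause.

the coupling seizure, the inlet coupling overheating, the main compressor misalignment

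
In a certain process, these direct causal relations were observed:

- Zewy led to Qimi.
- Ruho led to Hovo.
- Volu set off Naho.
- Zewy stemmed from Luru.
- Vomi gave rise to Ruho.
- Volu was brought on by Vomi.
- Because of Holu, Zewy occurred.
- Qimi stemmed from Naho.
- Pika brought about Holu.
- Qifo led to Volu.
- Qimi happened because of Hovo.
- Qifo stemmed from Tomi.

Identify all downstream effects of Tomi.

Naho, Qifo, Qimi, Volu

Direct effects: Qifo.
2 steps out: Volu.
3 steps out: Naho.
4 steps out: Qimi.
Not reachable from it: Vomi, Ruho, Hovo, Pika, Holu, Luru, Zewy.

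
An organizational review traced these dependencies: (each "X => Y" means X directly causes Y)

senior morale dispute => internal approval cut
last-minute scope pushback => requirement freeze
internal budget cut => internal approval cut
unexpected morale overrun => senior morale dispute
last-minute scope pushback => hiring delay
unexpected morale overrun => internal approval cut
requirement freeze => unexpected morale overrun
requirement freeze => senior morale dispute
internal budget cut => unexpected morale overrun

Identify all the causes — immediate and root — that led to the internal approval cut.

Immediate causes of the internal approval cut: the internal budget cut, the unexpected morale overrun, the senior morale dispute.
Further upstream: the last-minute scope pushback, the requirement freeze.

the internal budget cut, the last-minute scope pushback, the requirement freeze, the senior morale dispute, the unexpected morale overrun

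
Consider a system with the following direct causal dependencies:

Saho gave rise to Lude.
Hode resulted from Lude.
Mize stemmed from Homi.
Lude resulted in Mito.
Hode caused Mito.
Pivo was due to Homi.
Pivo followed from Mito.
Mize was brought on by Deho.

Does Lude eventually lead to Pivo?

There is a causal chain: Lude → Mito → Pivo.

Yes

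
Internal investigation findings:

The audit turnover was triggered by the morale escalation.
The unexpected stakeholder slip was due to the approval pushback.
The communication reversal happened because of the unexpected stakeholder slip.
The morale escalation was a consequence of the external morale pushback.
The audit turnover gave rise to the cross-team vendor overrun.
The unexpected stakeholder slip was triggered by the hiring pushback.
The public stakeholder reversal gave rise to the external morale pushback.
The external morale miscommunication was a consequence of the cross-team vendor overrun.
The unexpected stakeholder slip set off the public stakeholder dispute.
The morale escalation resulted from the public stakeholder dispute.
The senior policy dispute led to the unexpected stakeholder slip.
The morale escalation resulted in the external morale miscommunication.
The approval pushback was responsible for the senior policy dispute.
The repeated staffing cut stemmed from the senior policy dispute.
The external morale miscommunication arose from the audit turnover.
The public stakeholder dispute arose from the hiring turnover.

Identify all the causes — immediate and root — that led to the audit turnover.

the approval pushback, the external morale pushback, the hiring pushback, the hiring turnover, the morale escalation, the public stakeholder dispute, the public stakeholder reversal, the senior policy dispute, the unexpected stakeholder slip

Immediate cause of the audit turnover: the morale escalation.
Further upstream: the approval pushback, the senior policy dispute, the hiring pushback, the public stakeholder reversal, the unexpected stakeholder slip, the external morale pushback, the hiring turnover, the public stakeholder dispute.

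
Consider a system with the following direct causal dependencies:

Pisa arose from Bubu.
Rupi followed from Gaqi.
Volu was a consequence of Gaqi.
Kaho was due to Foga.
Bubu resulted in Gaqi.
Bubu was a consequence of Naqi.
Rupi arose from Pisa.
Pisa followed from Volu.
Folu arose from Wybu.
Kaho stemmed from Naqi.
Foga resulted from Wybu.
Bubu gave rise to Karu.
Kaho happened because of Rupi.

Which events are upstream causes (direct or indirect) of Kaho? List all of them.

Bubu, Foga, Gaqi, Naqi, Pisa, Rupi, Volu, Wybu

Immediate causes of Kaho: Naqi, Foga, Rupi.
Further upstream: Bubu, Gaqi, Volu, Wybu, Pisa.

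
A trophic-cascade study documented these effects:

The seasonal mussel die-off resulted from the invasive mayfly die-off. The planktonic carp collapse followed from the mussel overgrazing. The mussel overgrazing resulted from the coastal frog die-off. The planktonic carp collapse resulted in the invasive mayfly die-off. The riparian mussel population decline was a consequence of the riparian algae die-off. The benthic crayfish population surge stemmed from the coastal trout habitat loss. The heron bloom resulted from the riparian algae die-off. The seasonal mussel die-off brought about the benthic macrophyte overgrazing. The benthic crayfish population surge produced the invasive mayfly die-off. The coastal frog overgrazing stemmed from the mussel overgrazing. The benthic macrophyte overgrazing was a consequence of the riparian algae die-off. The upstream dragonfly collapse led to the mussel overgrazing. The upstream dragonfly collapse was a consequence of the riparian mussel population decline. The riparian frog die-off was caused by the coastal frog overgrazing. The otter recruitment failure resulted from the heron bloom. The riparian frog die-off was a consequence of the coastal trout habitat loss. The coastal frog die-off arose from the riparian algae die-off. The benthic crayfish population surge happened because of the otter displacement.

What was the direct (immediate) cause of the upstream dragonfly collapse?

the riparian mussel population decline

Upstream contributors include the riparian algae die-off, but only the riparian mussel population decline feeds directly into the upstream dragonfly collapse.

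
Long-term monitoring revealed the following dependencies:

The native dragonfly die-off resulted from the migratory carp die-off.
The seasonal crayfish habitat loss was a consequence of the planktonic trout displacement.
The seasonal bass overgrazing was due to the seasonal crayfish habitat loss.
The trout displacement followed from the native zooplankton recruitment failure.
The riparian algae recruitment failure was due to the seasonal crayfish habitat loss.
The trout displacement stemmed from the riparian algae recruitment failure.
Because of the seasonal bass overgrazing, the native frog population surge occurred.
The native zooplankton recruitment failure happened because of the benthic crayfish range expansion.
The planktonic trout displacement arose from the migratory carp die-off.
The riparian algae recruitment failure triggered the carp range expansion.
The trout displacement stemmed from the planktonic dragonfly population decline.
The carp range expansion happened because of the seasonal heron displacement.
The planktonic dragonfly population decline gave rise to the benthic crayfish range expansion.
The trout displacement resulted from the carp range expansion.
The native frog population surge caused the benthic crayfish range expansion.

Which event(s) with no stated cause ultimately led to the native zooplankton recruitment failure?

Tracing upstream from the native zooplankton recruitment failure: the native zooplankton recruitment failure ← the benthic crayfish range expansion ← the native frog population surge ← the seasonal bass overgrazing ← the seasonal crayfish habitat loss ← the planktonic trout displacement ← the migratory carp die-off.
A separate upstream branch: the native zooplankton recruitment failure ← the benthic crayfish range expansion ← the planktonic dragonfly population decline.
Each of those chain origins has no stated cause.

the migratory carp die-off, the planktonic dragonfly population decline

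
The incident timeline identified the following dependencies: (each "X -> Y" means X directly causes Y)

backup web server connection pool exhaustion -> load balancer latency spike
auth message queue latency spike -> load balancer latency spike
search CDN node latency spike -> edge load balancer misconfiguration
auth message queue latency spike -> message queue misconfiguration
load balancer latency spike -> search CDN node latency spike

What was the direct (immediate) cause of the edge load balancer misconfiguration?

Upstream contributors include the backup web server connection pool exhaustion, the auth message queue latency spike, the load balancer latency spike, but only the search CDN node latency spike feeds directly into the edge load balancer misconfiguration.

the search CDN node latency spike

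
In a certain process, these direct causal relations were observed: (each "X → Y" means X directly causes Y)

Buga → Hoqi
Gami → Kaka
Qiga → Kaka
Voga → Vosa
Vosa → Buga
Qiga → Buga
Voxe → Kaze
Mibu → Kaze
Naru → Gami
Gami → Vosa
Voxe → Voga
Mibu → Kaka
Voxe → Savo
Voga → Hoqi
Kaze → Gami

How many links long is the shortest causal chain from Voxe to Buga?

Shortest chain: Voxe → Voga → Vosa → Buga.

3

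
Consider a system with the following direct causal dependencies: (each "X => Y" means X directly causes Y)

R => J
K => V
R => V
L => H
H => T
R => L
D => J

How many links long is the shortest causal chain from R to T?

Shortest chain: R → L → H → T.

3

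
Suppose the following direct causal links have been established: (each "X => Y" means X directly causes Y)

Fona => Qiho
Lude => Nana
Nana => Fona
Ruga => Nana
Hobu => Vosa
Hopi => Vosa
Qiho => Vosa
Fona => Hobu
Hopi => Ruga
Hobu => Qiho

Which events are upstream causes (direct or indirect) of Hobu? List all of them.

Immediate cause of Hobu: Fona.
Further upstream: Hopi, Ruga, Nana, Lude.

Fona, Hopi, Lude, Nana, Ruga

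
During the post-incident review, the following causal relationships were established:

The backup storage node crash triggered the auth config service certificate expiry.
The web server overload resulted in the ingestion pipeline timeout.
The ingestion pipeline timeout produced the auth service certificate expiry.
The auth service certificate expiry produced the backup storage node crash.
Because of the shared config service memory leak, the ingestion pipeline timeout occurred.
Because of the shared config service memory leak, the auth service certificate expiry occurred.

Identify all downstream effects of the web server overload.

the auth config service certificate expiry, the auth service certificate expiry, the backup storage node crash, the ingestion pipeline timeout

Direct effects: the ingestion pipeline timeout.
2 steps out: the auth service certificate expiry.
3 steps out: the backup storage node crash.
4 steps out: the auth config service certificate expiry.
Not reachable from it: the shared config service memory leak.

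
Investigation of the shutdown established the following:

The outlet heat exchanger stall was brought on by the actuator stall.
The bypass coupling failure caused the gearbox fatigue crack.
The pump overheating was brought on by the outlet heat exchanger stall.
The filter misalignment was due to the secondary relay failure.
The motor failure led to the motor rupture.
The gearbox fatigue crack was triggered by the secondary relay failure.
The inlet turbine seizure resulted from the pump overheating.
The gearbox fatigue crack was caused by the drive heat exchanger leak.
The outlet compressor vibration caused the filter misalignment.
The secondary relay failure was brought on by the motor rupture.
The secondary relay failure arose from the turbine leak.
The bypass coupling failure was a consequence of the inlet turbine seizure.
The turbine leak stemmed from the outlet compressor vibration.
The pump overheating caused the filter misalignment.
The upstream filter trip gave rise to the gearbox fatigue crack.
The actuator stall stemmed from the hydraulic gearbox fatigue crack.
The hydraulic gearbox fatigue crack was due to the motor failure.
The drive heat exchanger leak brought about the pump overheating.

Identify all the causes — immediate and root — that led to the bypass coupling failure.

Immediate cause of the bypass coupling failure: the inlet turbine seizure.
Further upstream: the motor failure, the hydraulic gearbox fatigue crack, the actuator stall, the outlet heat exchanger stall, the drive heat exchanger leak, the pump overheating.

the actuator stall, the drive heat exchanger leak, the hydraulic gearbox fatigue crack, the inlet turbine seizure, the motor failure, the outlet heat exchanger stall, the pump overheating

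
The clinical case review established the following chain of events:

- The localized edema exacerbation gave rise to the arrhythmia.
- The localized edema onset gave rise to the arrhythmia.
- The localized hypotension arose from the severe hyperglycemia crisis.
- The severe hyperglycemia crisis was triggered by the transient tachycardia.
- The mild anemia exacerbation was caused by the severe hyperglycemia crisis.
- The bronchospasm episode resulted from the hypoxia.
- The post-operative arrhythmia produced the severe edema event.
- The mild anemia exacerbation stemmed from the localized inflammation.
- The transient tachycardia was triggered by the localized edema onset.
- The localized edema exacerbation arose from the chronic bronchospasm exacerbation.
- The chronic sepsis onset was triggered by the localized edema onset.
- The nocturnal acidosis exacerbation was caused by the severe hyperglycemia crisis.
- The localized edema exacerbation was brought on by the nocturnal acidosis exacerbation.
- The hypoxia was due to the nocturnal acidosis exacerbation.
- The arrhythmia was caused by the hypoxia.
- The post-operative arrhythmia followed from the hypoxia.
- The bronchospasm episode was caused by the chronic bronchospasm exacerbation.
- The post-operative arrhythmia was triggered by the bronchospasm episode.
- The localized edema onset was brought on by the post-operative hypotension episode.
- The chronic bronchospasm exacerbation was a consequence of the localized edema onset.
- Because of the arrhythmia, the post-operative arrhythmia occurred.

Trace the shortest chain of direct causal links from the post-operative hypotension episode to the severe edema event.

the post-operative hypotension episode → the localized edema onset → the arrhythmia → the post-operative arrhythmia → the severe edema event

the post-operative hypotension episode → the localized edema onset
the localized edema onset → the arrhythmia
the arrhythmia → the post-operative arrhythmia
the post-operative arrhythmia → the severe edema event
Length: 4 steps.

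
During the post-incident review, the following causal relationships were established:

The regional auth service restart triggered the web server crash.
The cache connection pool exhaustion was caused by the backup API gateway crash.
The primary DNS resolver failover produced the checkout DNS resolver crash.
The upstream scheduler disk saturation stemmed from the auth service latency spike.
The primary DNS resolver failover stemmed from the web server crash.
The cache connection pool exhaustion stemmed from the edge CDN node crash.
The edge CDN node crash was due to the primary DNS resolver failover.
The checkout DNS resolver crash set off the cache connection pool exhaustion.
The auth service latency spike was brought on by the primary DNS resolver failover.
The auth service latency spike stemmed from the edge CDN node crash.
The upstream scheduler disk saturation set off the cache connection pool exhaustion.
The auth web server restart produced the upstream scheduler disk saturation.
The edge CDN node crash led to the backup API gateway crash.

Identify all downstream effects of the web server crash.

Direct effects: the primary DNS resolver failover.
2 steps out: the edge CDN node crash, the auth service latency spike, the checkout DNS resolver crash.
3 steps out: the upstream scheduler disk saturation, the backup API gateway crash, the cache connection pool exhaustion.
Not reachable from it: the regional auth service restart, the auth web server restart.

the auth service latency spike, the backup API gateway crash, the cache connection pool exhaustion, the checkout DNS resolver crash, the edge CDN node crash, the primary DNS resolver failover, the upstream scheduler disk saturation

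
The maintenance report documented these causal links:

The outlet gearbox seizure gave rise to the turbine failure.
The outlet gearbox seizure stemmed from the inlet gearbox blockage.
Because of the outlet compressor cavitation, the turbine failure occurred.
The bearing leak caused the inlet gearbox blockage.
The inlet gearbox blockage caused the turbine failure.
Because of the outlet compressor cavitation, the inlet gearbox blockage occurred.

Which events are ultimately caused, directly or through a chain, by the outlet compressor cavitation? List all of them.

the inlet gearbox blockage, the outlet gearbox seizure, the turbine failure

Direct effects: the inlet gearbox blockage, the turbine failure.
2 steps out: the outlet gearbox seizure.
Not reachable from it: the bearing leak.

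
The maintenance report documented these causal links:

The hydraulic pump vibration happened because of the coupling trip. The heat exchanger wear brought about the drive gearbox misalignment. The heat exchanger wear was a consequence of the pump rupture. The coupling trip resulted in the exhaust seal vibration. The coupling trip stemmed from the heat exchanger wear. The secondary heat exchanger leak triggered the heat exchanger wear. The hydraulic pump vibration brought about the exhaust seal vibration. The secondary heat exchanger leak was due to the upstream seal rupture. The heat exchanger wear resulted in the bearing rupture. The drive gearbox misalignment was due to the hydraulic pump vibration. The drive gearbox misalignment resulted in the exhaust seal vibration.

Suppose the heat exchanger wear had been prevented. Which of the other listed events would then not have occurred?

Downstream of the heat exchanger wear: the bearing rupture, the coupling trip, the hydraulic pump vibration, the drive gearbox misalignment, the exhaust seal vibration.

the bearing rupture, the coupling trip, the drive gearbox misalignment, the exhaust seal vibration, the hydraulic pump vibration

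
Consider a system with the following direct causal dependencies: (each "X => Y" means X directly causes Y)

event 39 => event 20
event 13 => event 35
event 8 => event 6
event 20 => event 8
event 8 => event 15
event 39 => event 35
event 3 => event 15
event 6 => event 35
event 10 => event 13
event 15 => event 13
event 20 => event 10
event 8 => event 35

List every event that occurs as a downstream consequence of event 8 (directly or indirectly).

Direct effects: event 15, event 6, event 35.
2 steps out: event 13.
Not reachable from it: event 3, event 39, event 20, event 10.

event 13, event 15, event 35, event 6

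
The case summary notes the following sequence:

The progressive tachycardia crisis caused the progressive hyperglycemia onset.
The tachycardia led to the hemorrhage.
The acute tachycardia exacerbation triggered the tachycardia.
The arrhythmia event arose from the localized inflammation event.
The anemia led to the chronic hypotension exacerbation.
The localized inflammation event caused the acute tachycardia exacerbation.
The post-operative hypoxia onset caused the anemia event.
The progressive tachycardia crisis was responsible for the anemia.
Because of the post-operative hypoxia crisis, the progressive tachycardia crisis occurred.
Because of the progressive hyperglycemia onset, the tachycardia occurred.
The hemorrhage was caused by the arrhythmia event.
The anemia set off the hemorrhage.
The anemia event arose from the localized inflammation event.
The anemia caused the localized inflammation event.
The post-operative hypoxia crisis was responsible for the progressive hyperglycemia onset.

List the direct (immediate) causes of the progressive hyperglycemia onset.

the post-operative hypoxia crisis, the progressive tachycardia crisis

the post-operative hypoxia crisis, the progressive tachycardia crisis → the progressive hyperglycemia onset with nothing further upstream stated.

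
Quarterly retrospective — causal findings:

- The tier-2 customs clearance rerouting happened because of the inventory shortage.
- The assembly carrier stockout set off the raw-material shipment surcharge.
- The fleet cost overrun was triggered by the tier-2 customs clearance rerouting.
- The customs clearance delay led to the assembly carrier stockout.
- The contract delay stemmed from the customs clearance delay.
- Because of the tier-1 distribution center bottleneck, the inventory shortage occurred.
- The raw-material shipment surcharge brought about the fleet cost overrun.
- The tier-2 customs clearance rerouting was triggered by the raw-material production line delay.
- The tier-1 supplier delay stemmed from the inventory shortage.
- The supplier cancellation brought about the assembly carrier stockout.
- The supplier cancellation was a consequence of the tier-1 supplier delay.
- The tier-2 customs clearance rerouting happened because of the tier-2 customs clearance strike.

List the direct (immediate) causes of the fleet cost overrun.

the raw-material shipment surcharge, the tier-2 customs clearance rerouting

Upstream contributors include the tier-1 distribution center bottleneck, the customs clearance delay, the inventory shortage, the raw-material production line delay, the tier-1 supplier delay, the supplier cancellation, the tier-2 customs clearance strike, the assembly carrier stockout, but only the raw-material shipment surcharge, the tier-2 customs clearance rerouting feed directly into the fleet cost overrun.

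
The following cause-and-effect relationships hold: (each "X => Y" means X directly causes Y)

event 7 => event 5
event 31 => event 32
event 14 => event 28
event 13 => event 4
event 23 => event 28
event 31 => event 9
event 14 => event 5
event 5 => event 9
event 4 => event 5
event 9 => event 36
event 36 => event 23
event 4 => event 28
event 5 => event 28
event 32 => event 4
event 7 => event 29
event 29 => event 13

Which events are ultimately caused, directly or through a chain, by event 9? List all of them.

Direct effects: event 36.
2 steps out: event 23.
3 steps out: event 28.
Not reachable from it: event 31, event 32, event 7, event 14, event 29, event 13, event 4, event 5.

event 23, event 28, event 36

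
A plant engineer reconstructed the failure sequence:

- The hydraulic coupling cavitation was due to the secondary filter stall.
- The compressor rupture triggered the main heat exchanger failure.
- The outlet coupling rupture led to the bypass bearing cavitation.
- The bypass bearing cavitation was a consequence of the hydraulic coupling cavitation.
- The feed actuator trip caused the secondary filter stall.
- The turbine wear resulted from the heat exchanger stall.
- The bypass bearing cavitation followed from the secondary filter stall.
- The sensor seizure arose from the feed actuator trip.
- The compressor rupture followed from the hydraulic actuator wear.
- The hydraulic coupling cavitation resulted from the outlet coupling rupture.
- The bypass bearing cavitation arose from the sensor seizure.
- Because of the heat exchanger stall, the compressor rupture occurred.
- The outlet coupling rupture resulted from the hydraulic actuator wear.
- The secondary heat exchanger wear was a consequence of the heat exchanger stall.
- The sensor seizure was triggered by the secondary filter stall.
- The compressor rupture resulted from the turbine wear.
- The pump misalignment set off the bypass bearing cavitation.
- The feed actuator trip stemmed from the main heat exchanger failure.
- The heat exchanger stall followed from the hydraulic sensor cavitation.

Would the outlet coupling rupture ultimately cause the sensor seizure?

The outlet coupling rupture leads to the hydraulic coupling cavitation, the bypass bearing cavitation; the sensor seizure is not among them.

No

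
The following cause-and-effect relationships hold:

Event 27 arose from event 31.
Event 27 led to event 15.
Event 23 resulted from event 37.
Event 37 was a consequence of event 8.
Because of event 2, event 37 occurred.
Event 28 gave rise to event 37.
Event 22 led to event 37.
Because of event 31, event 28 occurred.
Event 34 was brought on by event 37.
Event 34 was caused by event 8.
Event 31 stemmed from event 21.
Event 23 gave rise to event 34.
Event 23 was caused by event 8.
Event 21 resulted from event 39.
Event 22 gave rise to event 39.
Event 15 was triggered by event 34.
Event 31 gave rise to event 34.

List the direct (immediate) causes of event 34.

Upstream contributors include event 22, event 39, event 2, event 21, event 28, but only event 23, event 31, event 37, event 8 feed directly into event 34.

event 23, event 31, event 37, event 8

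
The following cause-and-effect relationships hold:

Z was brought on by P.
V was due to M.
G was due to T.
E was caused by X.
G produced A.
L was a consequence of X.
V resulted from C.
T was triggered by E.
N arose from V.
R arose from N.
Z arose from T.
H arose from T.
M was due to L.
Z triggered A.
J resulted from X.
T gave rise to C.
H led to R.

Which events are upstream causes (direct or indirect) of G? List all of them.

E, T, X

Immediate cause of G: T.
Further upstream: X, E.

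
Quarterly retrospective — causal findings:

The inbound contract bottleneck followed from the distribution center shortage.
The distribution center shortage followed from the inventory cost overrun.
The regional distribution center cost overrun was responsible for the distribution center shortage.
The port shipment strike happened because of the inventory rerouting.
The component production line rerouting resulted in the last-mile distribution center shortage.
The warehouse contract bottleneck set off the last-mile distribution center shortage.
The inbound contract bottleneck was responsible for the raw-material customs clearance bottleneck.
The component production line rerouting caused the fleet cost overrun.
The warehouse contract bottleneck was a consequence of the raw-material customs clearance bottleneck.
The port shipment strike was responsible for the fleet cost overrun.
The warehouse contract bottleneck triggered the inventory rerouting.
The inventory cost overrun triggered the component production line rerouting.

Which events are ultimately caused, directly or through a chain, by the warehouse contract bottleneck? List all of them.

Direct effects: the inventory rerouting, the last-mile distribution center shortage.
2 steps out: the port shipment strike.
3 steps out: the fleet cost overrun.
Not reachable from it: the inventory cost overrun, the distribution center shortage, the inbound contract bottleneck, the raw-material customs clearance bottleneck, the component production line rerouting, the regional distribution center cost overrun.

the fleet cost overrun, the inventory rerouting, the last-mile distribution center shortage, the port shipment strike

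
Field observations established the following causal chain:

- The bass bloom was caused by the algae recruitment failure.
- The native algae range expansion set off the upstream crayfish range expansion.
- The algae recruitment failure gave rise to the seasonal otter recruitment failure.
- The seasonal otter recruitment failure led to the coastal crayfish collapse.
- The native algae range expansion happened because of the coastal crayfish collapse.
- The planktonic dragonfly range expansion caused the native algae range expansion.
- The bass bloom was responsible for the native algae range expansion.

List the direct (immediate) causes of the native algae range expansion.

Upstream contributors include the algae recruitment failure, the seasonal otter recruitment failure, but only the bass bloom, the coastal crayfish collapse, the planktonic dragonfly range expansion feed directly into the native algae range expansion.

the bass bloom, the coastal crayfish collapse, the planktonic dragonfly range expansion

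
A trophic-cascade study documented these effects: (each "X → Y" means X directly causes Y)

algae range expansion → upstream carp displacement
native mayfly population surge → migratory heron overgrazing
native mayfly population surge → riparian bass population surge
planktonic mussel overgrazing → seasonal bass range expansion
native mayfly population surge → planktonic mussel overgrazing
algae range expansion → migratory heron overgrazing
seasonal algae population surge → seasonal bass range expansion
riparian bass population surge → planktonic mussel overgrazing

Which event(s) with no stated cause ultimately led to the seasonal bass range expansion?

Tracing upstream from the seasonal bass range expansion: the seasonal bass range expansion ← the planktonic mussel overgrazing ← the native mayfly population surge.
A separate upstream branch: the seasonal bass range expansion ← the seasonal algae population surge.
Each of those chain origins has no stated cause.

the native mayfly population surge, the seasonal algae population surge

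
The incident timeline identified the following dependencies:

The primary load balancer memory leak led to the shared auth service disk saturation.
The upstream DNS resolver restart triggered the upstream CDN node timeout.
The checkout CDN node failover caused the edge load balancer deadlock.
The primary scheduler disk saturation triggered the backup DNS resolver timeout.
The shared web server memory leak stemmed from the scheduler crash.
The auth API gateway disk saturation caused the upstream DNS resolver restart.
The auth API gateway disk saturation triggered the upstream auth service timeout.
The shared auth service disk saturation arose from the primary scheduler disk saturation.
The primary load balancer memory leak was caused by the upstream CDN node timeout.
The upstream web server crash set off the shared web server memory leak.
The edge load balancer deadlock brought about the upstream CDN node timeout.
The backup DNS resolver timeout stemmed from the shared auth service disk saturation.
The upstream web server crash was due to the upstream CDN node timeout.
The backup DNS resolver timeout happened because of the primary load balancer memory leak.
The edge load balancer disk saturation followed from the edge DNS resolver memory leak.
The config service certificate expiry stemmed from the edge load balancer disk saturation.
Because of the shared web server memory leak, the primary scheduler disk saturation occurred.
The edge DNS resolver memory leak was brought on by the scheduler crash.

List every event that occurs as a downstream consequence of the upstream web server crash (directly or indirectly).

the backup DNS resolver timeout, the primary scheduler disk saturation, the shared auth service disk saturation, the shared web server memory leak

Direct effects: the shared web server memory leak.
2 steps out: the primary scheduler disk saturation.
3 steps out: the shared auth service disk saturation, the backup DNS resolver timeout.
Not reachable from it: the scheduler crash, the edge DNS resolver memory leak, the auth API gateway disk saturation, the edge load balancer disk saturation, the upstream auth service timeout, the checkout CDN node failover, the edge load balancer deadlock, the upstream DNS resolver restart, the upstream CDN node timeout, the config service certificate expiry, the primary load balancer memory leak.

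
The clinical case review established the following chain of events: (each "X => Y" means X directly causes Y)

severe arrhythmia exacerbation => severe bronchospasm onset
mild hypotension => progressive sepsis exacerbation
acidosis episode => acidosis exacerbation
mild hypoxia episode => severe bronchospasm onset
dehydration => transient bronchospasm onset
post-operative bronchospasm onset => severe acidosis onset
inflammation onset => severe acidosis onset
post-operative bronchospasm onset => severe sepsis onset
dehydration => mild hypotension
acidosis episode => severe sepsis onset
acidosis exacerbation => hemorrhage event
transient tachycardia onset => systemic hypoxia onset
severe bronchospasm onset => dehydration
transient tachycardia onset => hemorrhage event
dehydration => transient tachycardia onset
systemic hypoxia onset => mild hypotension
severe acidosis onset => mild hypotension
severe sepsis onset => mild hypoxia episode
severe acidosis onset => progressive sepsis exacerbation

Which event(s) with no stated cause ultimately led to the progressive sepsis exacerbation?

Tracing upstream from the progressive sepsis exacerbation: the progressive sepsis exacerbation ← the mild hypotension ← the dehydration ← the severe bronchospasm onset ← the mild hypoxia episode ← the severe sepsis onset ← the acidosis episode.
A separate upstream branch: the progressive sepsis exacerbation ← the severe acidosis onset ← the post-operative bronchospasm onset.
A separate upstream branch: the progressive sepsis exacerbation ← the mild hypotension ← the dehydration ← the severe bronchospasm onset ← the severe arrhythmia exacerbation.
A separate upstream branch: the progressive sepsis exacerbation ← the severe acidosis onset ← the inflammation onset.
Each of those chain origins has no stated cause.

the acidosis episode, the inflammation onset, the post-operative bronchospasm onset, the severe arrhythmia exacerbation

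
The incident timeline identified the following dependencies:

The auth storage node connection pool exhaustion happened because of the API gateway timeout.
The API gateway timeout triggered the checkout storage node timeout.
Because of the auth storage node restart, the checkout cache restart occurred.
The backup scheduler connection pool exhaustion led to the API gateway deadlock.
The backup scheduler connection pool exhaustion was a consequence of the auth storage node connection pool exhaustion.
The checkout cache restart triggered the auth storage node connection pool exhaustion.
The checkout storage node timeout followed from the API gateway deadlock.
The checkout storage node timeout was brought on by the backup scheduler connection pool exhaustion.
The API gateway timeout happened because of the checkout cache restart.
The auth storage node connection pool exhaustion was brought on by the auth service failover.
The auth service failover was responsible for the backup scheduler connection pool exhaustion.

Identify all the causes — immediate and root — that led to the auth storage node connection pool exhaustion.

the API gateway timeout, the auth service failover, the auth storage node restart, the checkout cache restart

Immediate causes of the auth storage node connection pool exhaustion: the checkout cache restart, the API gateway timeout, the auth service failover.
Further upstream: the auth storage node restart.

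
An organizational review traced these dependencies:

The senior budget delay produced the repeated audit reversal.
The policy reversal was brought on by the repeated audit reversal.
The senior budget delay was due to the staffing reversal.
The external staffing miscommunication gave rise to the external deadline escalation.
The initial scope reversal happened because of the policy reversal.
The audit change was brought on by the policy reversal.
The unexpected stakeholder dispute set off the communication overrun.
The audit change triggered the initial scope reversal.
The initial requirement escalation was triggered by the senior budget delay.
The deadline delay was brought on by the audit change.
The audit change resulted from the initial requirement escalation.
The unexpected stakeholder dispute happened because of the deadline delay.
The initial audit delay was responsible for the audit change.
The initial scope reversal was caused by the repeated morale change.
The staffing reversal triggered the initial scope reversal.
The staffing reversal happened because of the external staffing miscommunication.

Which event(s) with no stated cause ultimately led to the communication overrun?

Tracing upstream from the communication overrun: the communication overrun ← the unexpected stakeholder dispute ← the deadline delay ← the audit change ← the initial requirement escalation ← the senior budget delay ← the staffing reversal ← the external staffing miscommunication.
A separate upstream branch: the communication overrun ← the unexpected stakeholder dispute ← the deadline delay ← the audit change ← the initial audit delay.
Each of those chain origins has no stated cause.

the external staffing miscommunication, the initial audit delay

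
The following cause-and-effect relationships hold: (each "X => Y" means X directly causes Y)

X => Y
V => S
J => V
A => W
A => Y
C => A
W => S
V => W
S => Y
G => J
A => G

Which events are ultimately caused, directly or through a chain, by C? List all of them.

A, G, J, S, V, W, Y

Direct effects: A.
2 steps out: G, W, Y.
3 steps out: J, S.
4 steps out: V.
Not reachable from it: X.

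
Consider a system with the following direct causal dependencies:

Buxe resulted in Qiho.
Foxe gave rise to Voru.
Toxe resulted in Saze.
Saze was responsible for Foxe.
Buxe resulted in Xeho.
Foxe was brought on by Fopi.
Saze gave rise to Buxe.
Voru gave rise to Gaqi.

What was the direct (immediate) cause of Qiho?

Buxe

Upstream contributors include Toxe, Saze, but only Buxe feeds directly into Qiho.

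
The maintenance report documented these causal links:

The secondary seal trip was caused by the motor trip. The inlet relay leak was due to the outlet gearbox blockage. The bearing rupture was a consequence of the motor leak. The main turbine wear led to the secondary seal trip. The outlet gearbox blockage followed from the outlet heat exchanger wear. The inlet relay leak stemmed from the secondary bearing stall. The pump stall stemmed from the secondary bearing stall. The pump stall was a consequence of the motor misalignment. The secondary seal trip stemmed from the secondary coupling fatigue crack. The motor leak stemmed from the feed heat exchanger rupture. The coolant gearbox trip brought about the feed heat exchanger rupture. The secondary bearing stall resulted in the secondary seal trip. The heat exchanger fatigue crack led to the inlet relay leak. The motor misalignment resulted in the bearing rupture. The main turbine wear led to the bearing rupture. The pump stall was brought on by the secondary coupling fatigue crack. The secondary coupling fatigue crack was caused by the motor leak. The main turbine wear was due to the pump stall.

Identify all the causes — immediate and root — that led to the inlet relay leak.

Immediate causes of the inlet relay leak: the secondary bearing stall, the outlet gearbox blockage, the heat exchanger fatigue crack.
Further upstream: the outlet heat exchanger wear.

the heat exchanger fatigue crack, the outlet gearbox blockage, the outlet heat exchanger wear, the secondary bearing stall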